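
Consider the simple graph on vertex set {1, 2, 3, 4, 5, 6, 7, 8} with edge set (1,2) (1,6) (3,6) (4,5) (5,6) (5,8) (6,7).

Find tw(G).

1

A width-1 tree decomposition is:
Bags: B1 = {4, 5}  B2 = {5, 6}  B3 = {1, 6}  B4 = {5, 8}  B5 = {1, 2}  B6 = {3, 6}  B7 = {6, 7}
Tree: B1–B2, B2–B3, B2–B4, B3–B5, B3–B6, B6–B7
Each bag holds 2 vertices, so the decomposition has width 1, which upper-bounds the treewidth. Since G has at least one edge (e.g. 5–4), it is not an edgeless graph, so tw(G) ≥ 1. Therefore the treewidth is 1.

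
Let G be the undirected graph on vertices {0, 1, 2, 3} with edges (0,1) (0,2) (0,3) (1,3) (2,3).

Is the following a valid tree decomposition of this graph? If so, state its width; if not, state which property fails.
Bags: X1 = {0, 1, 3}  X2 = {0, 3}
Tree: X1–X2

No — vertex 2 appears in no bag.

A tree decomposition must satisfy three properties: every vertex lies in some bag; for every edge, both endpoints lie together in some bag; and for every vertex, the bags containing it form a connected subtree. Here vertex 2 appears in no bag, so the decomposition is invalid.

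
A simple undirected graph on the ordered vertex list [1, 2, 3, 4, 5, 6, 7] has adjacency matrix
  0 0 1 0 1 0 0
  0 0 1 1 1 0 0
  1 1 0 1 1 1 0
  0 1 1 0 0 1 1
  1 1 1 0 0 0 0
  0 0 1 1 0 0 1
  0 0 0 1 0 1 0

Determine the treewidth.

2

A width-2 tree decomposition is:
Bags: B1 = {3, 4, 6}  B2 = {2, 3, 4}  B3 = {4, 6, 7}  B4 = {2, 3, 5}  B5 = {1, 3, 5}
Tree: B1–B2, B1–B3, B2–B4, B4–B5
Each bag holds 3 vertices, so the decomposition has width 2, which upper-bounds the treewidth. For the lower bound, the 3 vertices {1, 3, 5} are pairwise adjacent, and any tree decomposition puts a clique entirely inside one bag — forcing width ≥ 2. Combining the bounds, tw(G) = 2.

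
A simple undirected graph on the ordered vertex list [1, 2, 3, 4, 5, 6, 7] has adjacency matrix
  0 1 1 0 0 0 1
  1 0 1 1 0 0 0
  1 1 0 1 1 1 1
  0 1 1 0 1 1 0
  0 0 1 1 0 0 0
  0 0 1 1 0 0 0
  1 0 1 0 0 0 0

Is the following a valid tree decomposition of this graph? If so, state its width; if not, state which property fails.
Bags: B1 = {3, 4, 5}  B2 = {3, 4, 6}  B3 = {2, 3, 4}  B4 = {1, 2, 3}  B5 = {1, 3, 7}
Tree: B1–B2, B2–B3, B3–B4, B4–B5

Vertex coverage: the bags together contain {1, 2, 3, 4, 5, 6, 7}, the full vertex set. Edge coverage: each edge of G has both endpoints in at least one bag. Running intersection: for every vertex, the bags containing it form a connected subtree. All three properties hold, so this is a valid tree decomposition of width max|bag| − 1 = 2, and hence tw(G) ≤ 2.

Yes; width 2.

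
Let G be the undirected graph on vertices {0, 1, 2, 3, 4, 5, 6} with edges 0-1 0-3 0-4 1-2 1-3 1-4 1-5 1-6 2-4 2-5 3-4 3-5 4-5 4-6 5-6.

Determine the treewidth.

3

A width-3 tree decomposition is:
Bags: B1 = {1, 2, 4, 5}  B2 = {1, 3, 4, 5}  B3 = {1, 4, 5, 6}  B4 = {0, 1, 3, 4}
Tree: B1–B2, B1–B3, B2–B4
Each bag holds 4 vertices, so the decomposition has width 3, which upper-bounds the treewidth. For the lower bound, the 4 vertices {0, 1, 3, 4} are pairwise adjacent, and any tree decomposition puts a clique entirely inside one bag — forcing width ≥ 3. Therefore the treewidth is 3.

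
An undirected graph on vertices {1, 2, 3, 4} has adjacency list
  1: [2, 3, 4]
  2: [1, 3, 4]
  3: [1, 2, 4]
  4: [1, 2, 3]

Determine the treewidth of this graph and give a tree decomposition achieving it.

A single bag containing all 4 vertices is trivially a valid decomposition of width 3. Conversely, {1, 2, 3, 4} is a clique of size 4, and the vertices of any clique must share a bag in every tree decomposition; so some bag has ≥ 4 vertices and tw(G) ≥ 3. Therefore the treewidth is 3.

Treewidth 3.
Bags: B1 = {1, 2, 3, 4}
Tree: (single bag)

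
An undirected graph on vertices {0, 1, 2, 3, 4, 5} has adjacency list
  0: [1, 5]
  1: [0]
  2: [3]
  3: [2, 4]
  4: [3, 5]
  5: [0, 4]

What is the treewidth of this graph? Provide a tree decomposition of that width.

Treewidth 1.
One such decomposition:
Bags: B1 = {0, 1}  B2 = {0, 5}  B3 = {4, 5}  B4 = {3, 4}  B5 = {2, 3}
Tree: B1–B2, B2–B3, B3–B4, B4–B5

Each bag holds 2 vertices, so the decomposition has width 1, which upper-bounds the treewidth. Since G has at least one edge (e.g. 1–0), it is not an edgeless graph, so tw(G) ≥ 1. Hence tw(G) = 1 exactly.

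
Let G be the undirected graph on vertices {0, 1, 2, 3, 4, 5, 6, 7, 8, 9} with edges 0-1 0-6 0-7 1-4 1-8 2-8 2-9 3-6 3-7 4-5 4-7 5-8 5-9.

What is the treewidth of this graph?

2

A width-2 tree decomposition is:
Bags: B1 = {2, 5, 9}  B2 = {2, 5, 8}  B3 = {4, 5, 8}  B4 = {1, 4, 8}  B5 = {1, 4, 7}  B6 = {0, 1, 7}  B7 = {0, 3, 7}  B8 = {0, 3, 6}
Tree: B1–B2, B2–B3, B3–B4, B4–B5, B5–B6, B6–B7, B7–B8
The largest bag has 3 vertices, giving width 2; this decomposition certifies tw(G) ≤ 2. The edges 9–2–8–5–9 form a cycle, so G is not a tree and its treewidth is at least 2. The upper and lower bounds meet at 2, so that is the treewidth.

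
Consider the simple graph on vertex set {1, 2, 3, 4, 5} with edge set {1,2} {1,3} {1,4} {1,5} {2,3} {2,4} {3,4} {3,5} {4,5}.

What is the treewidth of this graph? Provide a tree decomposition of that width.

Treewidth 3.
One optimal decomposition is:
Bags: B1 = {1, 3, 4, 5}  B2 = {1, 2, 3, 4}
Tree: B1–B2

Each bag holds 4 vertices, so the decomposition has width 3, which upper-bounds the treewidth. Conversely, {1, 2, 3, 4} is a clique of size 4, and the vertices of any clique must share a bag in every tree decomposition; so some bag has ≥ 4 vertices and tw(G) ≥ 3. The upper and lower bounds meet at 3, so that is the treewidth.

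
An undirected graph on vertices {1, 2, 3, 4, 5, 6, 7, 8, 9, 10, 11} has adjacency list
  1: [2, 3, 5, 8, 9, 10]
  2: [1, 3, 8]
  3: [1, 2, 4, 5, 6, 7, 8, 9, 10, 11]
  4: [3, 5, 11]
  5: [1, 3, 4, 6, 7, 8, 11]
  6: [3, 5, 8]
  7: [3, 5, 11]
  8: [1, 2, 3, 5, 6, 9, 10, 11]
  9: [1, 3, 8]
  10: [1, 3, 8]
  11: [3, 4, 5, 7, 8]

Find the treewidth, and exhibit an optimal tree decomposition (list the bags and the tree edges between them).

Treewidth 3.
One such decomposition:
Bags: B1 = {1, 3, 8, 10}  B2 = {1, 3, 5, 8}  B3 = {3, 5, 6, 8}  B4 = {3, 5, 8, 11}  B5 = {3, 5, 7, 11}  B6 = {1, 3, 8, 9}  B7 = {1, 2, 3, 8}  B8 = {3, 4, 5, 11}
Tree: B1–B2, B2–B3, B3–B4, B4–B5, B1–B6, B1–B7, B5–B8

Each bag holds 4 vertices, so the decomposition has width 3, which upper-bounds the treewidth. For the lower bound, the 4 vertices {1, 3, 8, 9} are pairwise adjacent, and any tree decomposition puts a clique entirely inside one bag — forcing width ≥ 3. The upper and lower bounds meet at 3, so that is the treewidth.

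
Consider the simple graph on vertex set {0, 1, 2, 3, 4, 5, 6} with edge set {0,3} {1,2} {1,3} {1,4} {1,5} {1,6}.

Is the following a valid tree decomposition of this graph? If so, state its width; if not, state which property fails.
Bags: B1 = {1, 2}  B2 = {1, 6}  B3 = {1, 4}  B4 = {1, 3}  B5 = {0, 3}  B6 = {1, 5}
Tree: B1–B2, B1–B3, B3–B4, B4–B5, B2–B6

Vertex coverage: the bags together contain {0, 1, 2, 3, 4, 5, 6}, the full vertex set. Edge coverage: each edge of G has both endpoints in at least one bag. Running intersection: for every vertex, the bags containing it form a connected subtree. All three properties hold, so this is a valid tree decomposition of width max|bag| − 1 = 1, and hence tw(G) ≤ 1.

Yes; width 1.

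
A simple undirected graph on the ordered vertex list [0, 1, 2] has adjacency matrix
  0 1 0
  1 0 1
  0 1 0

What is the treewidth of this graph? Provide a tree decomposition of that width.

Every bag has size at most 2, so the width is 2 − 1 = 1 and tw(G) ≤ 1. Since G has at least one edge (e.g. 0–1), it is not an edgeless graph, so tw(G) ≥ 1. Therefore the treewidth is 1.

Treewidth 1.
One optimal decomposition is:
Bags: B1 = {0, 1}  B2 = {1, 2}
Tree: B1–B2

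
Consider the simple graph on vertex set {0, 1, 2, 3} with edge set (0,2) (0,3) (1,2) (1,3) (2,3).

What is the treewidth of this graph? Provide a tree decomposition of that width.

The largest bag has 3 vertices, giving width 2; this decomposition certifies tw(G) ≤ 2. Conversely, {0, 2, 3} is a clique of size 3, and the vertices of any clique must share a bag in every tree decomposition; so some bag has ≥ 3 vertices and tw(G) ≥ 2. Hence tw(G) = 2 exactly.

Treewidth 2.
Bags: B1 = {0, 2, 3}  B2 = {1, 2, 3}
Tree: B1–B2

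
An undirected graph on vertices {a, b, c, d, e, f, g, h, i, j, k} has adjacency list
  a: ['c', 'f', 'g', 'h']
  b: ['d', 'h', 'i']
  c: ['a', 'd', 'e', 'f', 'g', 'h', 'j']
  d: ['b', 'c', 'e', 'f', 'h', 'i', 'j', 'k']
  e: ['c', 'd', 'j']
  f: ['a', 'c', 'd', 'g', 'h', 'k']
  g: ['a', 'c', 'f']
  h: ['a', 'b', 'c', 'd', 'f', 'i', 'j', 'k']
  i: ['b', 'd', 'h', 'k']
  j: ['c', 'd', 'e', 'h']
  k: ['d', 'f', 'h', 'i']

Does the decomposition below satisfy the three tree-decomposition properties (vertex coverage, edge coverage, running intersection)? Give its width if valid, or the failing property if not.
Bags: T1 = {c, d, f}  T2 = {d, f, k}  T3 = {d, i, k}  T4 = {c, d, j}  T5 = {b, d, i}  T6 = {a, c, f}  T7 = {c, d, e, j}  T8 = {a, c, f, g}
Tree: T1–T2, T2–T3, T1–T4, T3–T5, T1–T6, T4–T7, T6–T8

A tree decomposition must satisfy three properties: every vertex lies in some bag; for every edge, both endpoints lie together in some bag; and for every vertex, the bags containing it form a connected subtree. Here vertex h appears in no bag, so the decomposition is invalid.

No — vertex h appears in no bag.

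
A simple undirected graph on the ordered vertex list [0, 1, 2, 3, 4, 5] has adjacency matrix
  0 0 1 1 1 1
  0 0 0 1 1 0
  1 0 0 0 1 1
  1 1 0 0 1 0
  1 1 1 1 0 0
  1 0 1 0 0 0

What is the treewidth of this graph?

A width-2 tree decomposition is:
Bags: B1 = {0, 2, 4}  B2 = {0, 3, 4}  B3 = {0, 2, 5}  B4 = {1, 3, 4}
Tree: B1–B2, B1–B3, B2–B4
Each bag holds 3 vertices, so the decomposition has width 2, which upper-bounds the treewidth. For the lower bound, the 3 vertices {0, 2, 4} are pairwise adjacent, and any tree decomposition puts a clique entirely inside one bag — forcing width ≥ 2. Hence tw(G) = 2 exactly.

2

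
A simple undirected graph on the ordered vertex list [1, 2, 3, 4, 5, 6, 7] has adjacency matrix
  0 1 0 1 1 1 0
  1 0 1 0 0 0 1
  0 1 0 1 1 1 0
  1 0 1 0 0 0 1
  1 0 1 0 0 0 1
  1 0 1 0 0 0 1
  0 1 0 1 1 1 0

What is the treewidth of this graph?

3

A width-3 tree decomposition is:
Bags: B1 = {1, 3, 5, 7}  B2 = {1, 3, 6, 7}  B3 = {1, 3, 4, 7}  B4 = {1, 2, 3, 7}
Tree: B1–B2, B2–B3, B3–B4
The largest bag has 4 vertices, giving width 3; this decomposition certifies tw(G) ≤ 3. For the lower bound: the 4 vertex sets {5,7}, {3,6}, {1}, {4} are disjoint, each induces a connected subgraph, and every pair is joined by at least one edge of G. Contracting each set to a single vertex therefore yields K_{4} as a minor, and since treewidth is minor-monotone, tw(G) ≥ tw(K_{4}) = 3. The upper and lower bounds meet at 3, so that is the treewidth.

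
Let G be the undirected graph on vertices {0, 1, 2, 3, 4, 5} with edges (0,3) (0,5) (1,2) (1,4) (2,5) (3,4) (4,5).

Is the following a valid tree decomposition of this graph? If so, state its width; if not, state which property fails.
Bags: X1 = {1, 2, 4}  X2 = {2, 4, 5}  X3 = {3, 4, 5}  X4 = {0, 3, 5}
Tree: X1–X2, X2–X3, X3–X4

Yes; width 2.

Vertex coverage: the bags together contain {0, 1, 2, 3, 4, 5}, the full vertex set. Edge coverage: each edge of G has both endpoints in at least one bag. Running intersection: for every vertex, the bags containing it form a connected subtree. All three properties hold, so this is a valid tree decomposition of width max|bag| − 1 = 2, and hence tw(G) ≤ 2.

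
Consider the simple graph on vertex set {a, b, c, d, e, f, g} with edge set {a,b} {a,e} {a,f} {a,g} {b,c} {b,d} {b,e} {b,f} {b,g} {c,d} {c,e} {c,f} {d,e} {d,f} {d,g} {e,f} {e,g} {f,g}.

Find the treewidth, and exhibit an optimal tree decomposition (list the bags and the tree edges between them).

The largest bag has 5 vertices, giving width 4; this decomposition certifies tw(G) ≤ 4. On the other hand G contains the 5-clique {b, d, e, f, g}. A clique must lie in a single bag of any decomposition, so no decomposition can have width below 4. Therefore the treewidth is 4.

Treewidth 4.
One such decomposition:
Bags: B1 = {b, d, e, f, g}  B2 = {a, b, e, f, g}  B3 = {b, c, d, e, f}
Tree: B1–B2, B1–B3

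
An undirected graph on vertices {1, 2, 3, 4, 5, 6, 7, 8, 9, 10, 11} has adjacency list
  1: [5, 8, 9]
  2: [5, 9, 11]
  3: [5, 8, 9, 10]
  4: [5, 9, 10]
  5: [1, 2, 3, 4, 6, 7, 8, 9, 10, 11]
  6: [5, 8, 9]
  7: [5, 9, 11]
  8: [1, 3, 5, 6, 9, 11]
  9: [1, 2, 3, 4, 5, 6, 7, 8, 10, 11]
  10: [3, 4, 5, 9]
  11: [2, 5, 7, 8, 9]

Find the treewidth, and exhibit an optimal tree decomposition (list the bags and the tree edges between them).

Every bag has size at most 4, so the width is 4 − 1 = 3 and tw(G) ≤ 3. On the other hand G contains the 4-clique {2, 5, 9, 11}. A clique must lie in a single bag of any decomposition, so no decomposition can have width below 3. Combining the bounds, tw(G) = 3.

Treewidth 3.
Bags: B1 = {5, 8, 9, 11}  B2 = {5, 7, 9, 11}  B3 = {5, 6, 8, 9}  B4 = {1, 5, 8, 9}  B5 = {2, 5, 9, 11}  B6 = {3, 5, 8, 9}  B7 = {3, 5, 9, 10}  B8 = {4, 5, 9, 10}
Tree: B1–B2, B1–B3, B3–B4, B2–B5, B1–B6, B6–B7, B7–B8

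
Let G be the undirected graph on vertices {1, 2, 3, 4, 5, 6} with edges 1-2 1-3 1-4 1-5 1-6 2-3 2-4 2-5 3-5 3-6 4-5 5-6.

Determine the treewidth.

3

A width-3 tree decomposition is:
Bags: B1 = {1, 2, 3, 5}  B2 = {1, 3, 5, 6}  B3 = {1, 2, 4, 5}
Tree: B1–B2, B1–B3
Each bag holds 4 vertices, so the decomposition has width 3, which upper-bounds the treewidth. For the lower bound, the 4 vertices {1, 2, 3, 5} are pairwise adjacent, and any tree decomposition puts a clique entirely inside one bag — forcing width ≥ 3. Combining the bounds, tw(G) = 3.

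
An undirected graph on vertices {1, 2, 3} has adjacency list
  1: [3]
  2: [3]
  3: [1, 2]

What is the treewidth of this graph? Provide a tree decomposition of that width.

Each bag holds 2 vertices, so the decomposition has width 1, which upper-bounds the treewidth. G has an edge, so its treewidth is at least 1. The upper and lower bounds meet at 1, so that is the treewidth.

Treewidth 1.
One such decomposition:
Bags: B1 = {1, 3}  B2 = {2, 3}
Tree: B1–B2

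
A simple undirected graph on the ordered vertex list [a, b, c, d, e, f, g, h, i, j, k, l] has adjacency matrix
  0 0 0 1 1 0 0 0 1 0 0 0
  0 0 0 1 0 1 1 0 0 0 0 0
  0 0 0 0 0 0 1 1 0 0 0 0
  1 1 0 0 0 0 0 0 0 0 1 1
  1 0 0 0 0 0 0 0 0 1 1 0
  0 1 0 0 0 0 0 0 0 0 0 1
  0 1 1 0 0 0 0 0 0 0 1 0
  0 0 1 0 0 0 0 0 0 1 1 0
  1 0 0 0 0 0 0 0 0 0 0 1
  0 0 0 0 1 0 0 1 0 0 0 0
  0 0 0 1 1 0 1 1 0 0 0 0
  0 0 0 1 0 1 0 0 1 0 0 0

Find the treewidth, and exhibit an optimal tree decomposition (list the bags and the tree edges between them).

Treewidth 3.
Bags: B1 = {b, f, i, l}  B2 = {b, d, i, l}  B3 = {a, b, d, i}  B4 = {a, b, d, g}  B5 = {a, d, g, k}  B6 = {a, e, g, k}  B7 = {c, e, g, k}  B8 = {c, e, h, k}  B9 = {c, e, h, j}
Tree: B1–B2, B2–B3, B3–B4, B4–B5, B5–B6, B6–B7, B7–B8, B8–B9

Every bag has size at most 4, so the width is 4 − 1 = 3 and tw(G) ≤ 3. For the lower bound: the 4 vertex sets {f,i,l}, {b}, {d}, {a,e,g,k} are disjoint, each induces a connected subgraph, and every pair is joined by at least one edge of G. Contracting each set to a single vertex therefore yields K_{4} as a minor, and since treewidth is minor-monotone, tw(G) ≥ tw(K_{4}) = 3. Combining the bounds, tw(G) = 3.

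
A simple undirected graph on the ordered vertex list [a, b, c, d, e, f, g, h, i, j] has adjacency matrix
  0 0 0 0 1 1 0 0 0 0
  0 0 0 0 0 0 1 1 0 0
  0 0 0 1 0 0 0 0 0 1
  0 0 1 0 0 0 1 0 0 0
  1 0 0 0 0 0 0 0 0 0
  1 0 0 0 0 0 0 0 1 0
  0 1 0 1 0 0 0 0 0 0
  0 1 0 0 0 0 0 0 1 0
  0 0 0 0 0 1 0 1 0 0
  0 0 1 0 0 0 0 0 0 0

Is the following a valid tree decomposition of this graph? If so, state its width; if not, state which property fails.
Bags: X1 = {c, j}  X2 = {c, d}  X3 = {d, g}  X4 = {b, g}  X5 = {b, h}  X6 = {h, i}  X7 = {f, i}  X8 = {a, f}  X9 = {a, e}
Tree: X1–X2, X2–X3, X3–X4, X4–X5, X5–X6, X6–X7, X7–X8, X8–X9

Yes; width 1.

Vertex coverage: the bags together contain {a, b, c, d, e, f, g, h, i, j}, the full vertex set. Edge coverage: each edge of G has both endpoints in at least one bag. Running intersection: for every vertex, the bags containing it form a connected subtree. All three properties hold, so this is a valid tree decomposition of width max|bag| − 1 = 1, and hence tw(G) ≤ 1.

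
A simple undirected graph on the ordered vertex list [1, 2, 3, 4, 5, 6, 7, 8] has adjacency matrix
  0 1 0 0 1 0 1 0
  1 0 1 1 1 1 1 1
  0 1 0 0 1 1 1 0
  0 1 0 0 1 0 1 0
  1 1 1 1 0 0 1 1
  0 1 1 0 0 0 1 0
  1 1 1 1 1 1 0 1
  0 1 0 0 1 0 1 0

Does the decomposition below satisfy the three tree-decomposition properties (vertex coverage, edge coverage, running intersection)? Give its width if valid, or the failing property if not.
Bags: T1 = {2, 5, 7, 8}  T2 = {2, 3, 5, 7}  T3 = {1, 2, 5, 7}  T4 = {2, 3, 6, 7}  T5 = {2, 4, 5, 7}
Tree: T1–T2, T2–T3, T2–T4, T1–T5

Yes; width 3.

Every vertex of G appears in some bag (union = {1, 2, 3, 4, 5, 6, 7, 8}); every edge is covered by a bag; and for each vertex v the set of bags containing v is connected in the bag tree. The decomposition is therefore valid. The largest bag has 4 vertices, so the width is 3.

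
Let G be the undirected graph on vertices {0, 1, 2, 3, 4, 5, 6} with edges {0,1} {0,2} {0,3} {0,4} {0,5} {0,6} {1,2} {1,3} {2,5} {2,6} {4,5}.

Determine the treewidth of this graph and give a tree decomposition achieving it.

Each bag holds 3 vertices, so the decomposition has width 2, which upper-bounds the treewidth. On the other hand G contains the 3-clique {0, 1, 2}. A clique must lie in a single bag of any decomposition, so no decomposition can have width below 2. The upper and lower bounds meet at 2, so that is the treewidth.

Treewidth 2.
One such decomposition:
Bags: B1 = {0, 1, 2}  B2 = {0, 1, 3}  B3 = {0, 2, 6}  B4 = {0, 2, 5}  B5 = {0, 4, 5}
Tree: B1–B2, B1–B3, B1–B4, B4–B5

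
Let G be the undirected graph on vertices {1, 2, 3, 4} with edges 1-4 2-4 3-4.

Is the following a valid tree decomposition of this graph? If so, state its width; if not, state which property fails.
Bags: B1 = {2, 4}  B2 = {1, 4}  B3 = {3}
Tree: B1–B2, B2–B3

A tree decomposition must satisfy three properties: every vertex lies in some bag; for every edge, both endpoints lie together in some bag; and for every vertex, the bags containing it form a connected subtree. Here edge (4,3) lies in no bag, so the decomposition is invalid.

No — edge (4,3) lies in no bag.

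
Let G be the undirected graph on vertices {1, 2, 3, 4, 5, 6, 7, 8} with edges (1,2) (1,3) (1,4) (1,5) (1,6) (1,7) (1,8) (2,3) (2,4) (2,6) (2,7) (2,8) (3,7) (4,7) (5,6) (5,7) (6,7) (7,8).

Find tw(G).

3

A width-3 tree decomposition is:
Bags: B1 = {1, 2, 3, 7}  B2 = {1, 2, 7, 8}  B3 = {1, 2, 6, 7}  B4 = {1, 5, 6, 7}  B5 = {1, 2, 4, 7}
Tree: B1–B2, B1–B3, B3–B4, B1–B5
The largest bag has 4 vertices, giving width 3; this decomposition certifies tw(G) ≤ 3. On the other hand G contains the 4-clique {1, 2, 7, 8}. A clique must lie in a single bag of any decomposition, so no decomposition can have width below 3. Hence tw(G) = 3 exactly.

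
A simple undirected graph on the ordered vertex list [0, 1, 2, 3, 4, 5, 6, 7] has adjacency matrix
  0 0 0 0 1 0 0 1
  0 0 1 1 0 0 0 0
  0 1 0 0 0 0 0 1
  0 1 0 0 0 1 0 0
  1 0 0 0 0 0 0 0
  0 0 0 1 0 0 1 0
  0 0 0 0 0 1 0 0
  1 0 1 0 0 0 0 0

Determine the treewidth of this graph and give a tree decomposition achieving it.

Treewidth 1.
One optimal decomposition is:
Bags: B1 = {5, 6}  B2 = {3, 5}  B3 = {1, 3}  B4 = {1, 2}  B5 = {2, 7}  B6 = {0, 7}  B7 = {0, 4}
Tree: B1–B2, B2–B3, B3–B4, B4–B5, B5–B6, B6–B7

Every bag has size at most 2, so the width is 2 − 1 = 1 and tw(G) ≤ 1. Since G has at least one edge (e.g. 6–5), it is not an edgeless graph, so tw(G) ≥ 1. Therefore the treewidth is 1.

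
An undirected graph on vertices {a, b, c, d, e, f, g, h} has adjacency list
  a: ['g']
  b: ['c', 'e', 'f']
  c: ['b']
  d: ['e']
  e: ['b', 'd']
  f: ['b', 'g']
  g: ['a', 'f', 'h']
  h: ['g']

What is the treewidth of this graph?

1

A width-1 tree decomposition is:
Bags: B1 = {b, f}  B2 = {b, e}  B3 = {d, e}  B4 = {b, c}  B5 = {f, g}  B6 = {a, g}  B7 = {g, h}
Tree: B1–B2, B2–B3, B1–B4, B1–B5, B5–B6, B6–B7
Every bag has size at most 2, so the width is 2 − 1 = 1 and tw(G) ≤ 1. Since G has at least one edge (e.g. f–b), it is not an edgeless graph, so tw(G) ≥ 1. Hence tw(G) = 1 exactly.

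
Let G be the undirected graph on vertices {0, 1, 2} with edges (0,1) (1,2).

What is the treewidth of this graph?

1

A width-1 tree decomposition is:
Bags: B1 = {1, 2}  B2 = {0, 1}
Tree: B1–B2
The largest bag has 2 vertices, giving width 1; this decomposition certifies tw(G) ≤ 1. G has an edge, so its treewidth is at least 1. Therefore the treewidth is 1.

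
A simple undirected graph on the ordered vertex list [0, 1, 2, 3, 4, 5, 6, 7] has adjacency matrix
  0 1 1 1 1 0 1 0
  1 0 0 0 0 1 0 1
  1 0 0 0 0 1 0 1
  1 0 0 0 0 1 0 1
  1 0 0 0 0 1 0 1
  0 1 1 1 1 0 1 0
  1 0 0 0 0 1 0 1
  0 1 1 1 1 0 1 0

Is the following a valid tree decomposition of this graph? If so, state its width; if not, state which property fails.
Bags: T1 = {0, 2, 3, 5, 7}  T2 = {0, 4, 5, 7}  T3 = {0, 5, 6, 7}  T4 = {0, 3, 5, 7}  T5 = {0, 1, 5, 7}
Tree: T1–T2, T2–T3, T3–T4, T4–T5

A tree decomposition must satisfy three properties: every vertex lies in some bag; for every edge, both endpoints lie together in some bag; and for every vertex, the bags containing it form a connected subtree. Here bags containing vertex 3 are not connected in the tree, so the decomposition is invalid.

No — bags containing vertex 3 are not connected in the tree.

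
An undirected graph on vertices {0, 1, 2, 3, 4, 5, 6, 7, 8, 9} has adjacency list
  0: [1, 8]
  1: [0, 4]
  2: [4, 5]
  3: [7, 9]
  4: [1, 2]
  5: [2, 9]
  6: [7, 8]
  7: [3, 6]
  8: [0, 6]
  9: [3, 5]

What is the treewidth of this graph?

2

A width-2 tree decomposition is:
Bags: B1 = {0, 1, 4}  B2 = {0, 4, 8}  B3 = {4, 6, 8}  B4 = {4, 6, 7}  B5 = {3, 4, 7}  B6 = {3, 4, 9}  B7 = {4, 5, 9}  B8 = {2, 4, 5}
Tree: B1–B2, B2–B3, B3–B4, B4–B5, B5–B6, B6–B7, B7–B8
Every bag has size at most 3, so the width is 3 − 1 = 2 and tw(G) ≤ 2. The edges 4–1–0–8–6–7–3–9–5–2–4 form a cycle, so G is not a tree and its treewidth is at least 2. Combining the bounds, tw(G) = 2.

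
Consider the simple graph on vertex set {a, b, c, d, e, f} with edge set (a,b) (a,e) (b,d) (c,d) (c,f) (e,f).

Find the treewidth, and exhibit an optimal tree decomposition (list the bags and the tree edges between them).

The largest bag has 3 vertices, giving width 2; this decomposition certifies tw(G) ≤ 2. The edges c–f–e–a–b–d–c form a cycle, so G is not a tree and its treewidth is at least 2. Therefore the treewidth is 2.

Treewidth 2.
One such decomposition:
Bags: B1 = {c, e, f}  B2 = {a, c, e}  B3 = {a, b, c}  B4 = {b, c, d}
Tree: B1–B2, B2–B3, B3–B4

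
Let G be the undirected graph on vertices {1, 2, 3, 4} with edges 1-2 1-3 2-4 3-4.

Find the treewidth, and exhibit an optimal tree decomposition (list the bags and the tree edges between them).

Treewidth 2.
One such decomposition:
Bags: B1 = {1, 2, 3}  B2 = {2, 3, 4}
Tree: B1–B2

The largest bag has 3 vertices, giving width 2; this decomposition certifies tw(G) ≤ 2. The edges 3–1–2–4–3 form a cycle, so G is not a tree and its treewidth is at least 2. The upper and lower bounds meet at 2, so that is the treewidth.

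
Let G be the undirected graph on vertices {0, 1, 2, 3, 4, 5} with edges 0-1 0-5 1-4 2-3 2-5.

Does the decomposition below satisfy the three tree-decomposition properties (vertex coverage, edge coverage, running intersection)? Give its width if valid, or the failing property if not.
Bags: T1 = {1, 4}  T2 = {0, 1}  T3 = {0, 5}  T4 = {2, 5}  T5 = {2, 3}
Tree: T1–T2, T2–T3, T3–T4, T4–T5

Yes; width 1.

Every vertex of G appears in some bag (union = {0, 1, 2, 3, 4, 5}); every edge is covered by a bag; and for each vertex v the set of bags containing v is connected in the bag tree. The decomposition is therefore valid. The largest bag has 2 vertices, so the width is 1.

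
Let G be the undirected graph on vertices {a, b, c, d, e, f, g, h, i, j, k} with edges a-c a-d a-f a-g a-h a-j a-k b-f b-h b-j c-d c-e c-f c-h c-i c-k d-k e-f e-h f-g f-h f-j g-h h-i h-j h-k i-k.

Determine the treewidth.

A width-3 tree decomposition is:
Bags: B1 = {a, c, d, k}  B2 = {a, c, h, k}  B3 = {a, c, f, h}  B4 = {c, e, f, h}  B5 = {a, f, h, j}  B6 = {a, f, g, h}  B7 = {b, f, h, j}  B8 = {c, h, i, k}
Tree: B1–B2, B2–B3, B3–B4, B3–B5, B3–B6, B5–B7, B2–B8
Each bag holds 4 vertices, so the decomposition has width 3, which upper-bounds the treewidth. Conversely, {a, c, d, k} is a clique of size 4, and the vertices of any clique must share a bag in every tree decomposition; so some bag has ≥ 4 vertices and tw(G) ≥ 3. Combining the bounds, tw(G) = 3.

3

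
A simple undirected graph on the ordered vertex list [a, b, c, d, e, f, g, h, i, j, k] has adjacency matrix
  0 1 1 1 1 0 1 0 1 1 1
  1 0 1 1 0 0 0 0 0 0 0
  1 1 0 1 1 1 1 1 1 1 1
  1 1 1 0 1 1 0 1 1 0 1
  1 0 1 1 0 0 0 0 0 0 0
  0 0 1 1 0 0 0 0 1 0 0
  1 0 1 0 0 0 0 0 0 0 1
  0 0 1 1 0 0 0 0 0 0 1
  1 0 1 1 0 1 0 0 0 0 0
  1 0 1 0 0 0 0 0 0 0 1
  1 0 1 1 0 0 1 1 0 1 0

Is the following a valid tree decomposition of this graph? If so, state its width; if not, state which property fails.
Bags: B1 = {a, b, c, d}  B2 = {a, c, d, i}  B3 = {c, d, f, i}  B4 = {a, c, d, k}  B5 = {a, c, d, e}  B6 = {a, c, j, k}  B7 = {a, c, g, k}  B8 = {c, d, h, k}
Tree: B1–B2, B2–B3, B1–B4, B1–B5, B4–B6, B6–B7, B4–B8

Yes; width 3.

Every vertex of G appears in some bag (union = {a, b, c, d, e, f, g, h, i, j, k}); every edge is covered by a bag; and for each vertex v the set of bags containing v is connected in the bag tree. The decomposition is therefore valid. The largest bag has 4 vertices, so the width is 3.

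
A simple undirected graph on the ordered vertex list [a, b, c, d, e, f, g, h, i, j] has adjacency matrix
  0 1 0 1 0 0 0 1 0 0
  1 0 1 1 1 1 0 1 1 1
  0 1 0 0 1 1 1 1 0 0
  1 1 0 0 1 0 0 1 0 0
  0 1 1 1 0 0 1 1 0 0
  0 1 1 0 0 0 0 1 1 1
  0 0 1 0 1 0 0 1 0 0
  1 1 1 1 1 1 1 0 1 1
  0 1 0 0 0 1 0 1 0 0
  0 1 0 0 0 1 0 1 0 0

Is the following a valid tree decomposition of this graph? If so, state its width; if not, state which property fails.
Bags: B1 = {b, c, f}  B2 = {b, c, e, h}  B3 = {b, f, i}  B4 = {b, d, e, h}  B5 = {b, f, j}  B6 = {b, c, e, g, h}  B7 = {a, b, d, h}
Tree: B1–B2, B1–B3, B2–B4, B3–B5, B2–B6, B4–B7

No — edge (h,f) lies in no bag.

A tree decomposition must satisfy three properties: every vertex lies in some bag; for every edge, both endpoints lie together in some bag; and for every vertex, the bags containing it form a connected subtree. Here edge (h,f) lies in no bag, so the decomposition is invalid.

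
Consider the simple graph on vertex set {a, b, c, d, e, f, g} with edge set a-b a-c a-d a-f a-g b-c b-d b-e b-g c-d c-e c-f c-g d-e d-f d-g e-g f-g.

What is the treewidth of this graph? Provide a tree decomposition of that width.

Every bag has size at most 5, so the width is 5 − 1 = 4 and tw(G) ≤ 4. For the lower bound, the 5 vertices {b, c, d, e, g} are pairwise adjacent, and any tree decomposition puts a clique entirely inside one bag — forcing width ≥ 4. The upper and lower bounds meet at 4, so that is the treewidth.

Treewidth 4.
One such decomposition:
Bags: B1 = {a, c, d, f, g}  B2 = {a, b, c, d, g}  B3 = {b, c, d, e, g}
Tree: B1–B2, B2–B3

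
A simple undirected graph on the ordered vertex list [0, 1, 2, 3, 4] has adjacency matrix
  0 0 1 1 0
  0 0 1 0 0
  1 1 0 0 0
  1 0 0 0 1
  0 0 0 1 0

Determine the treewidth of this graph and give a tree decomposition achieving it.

Treewidth 1.
Bags: B1 = {1, 2}  B2 = {0, 2}  B3 = {0, 3}  B4 = {3, 4}
Tree: B1–B2, B2–B3, B3–B4

Each bag holds 2 vertices, so the decomposition has width 1, which upper-bounds the treewidth. Any graph with an edge has treewidth ≥ 1, and G has the edge 1–2. Combining the bounds, tw(G) = 1.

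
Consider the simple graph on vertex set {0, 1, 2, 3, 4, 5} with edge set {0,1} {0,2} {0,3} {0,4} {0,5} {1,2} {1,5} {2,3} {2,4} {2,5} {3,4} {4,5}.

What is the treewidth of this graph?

3

A width-3 tree decomposition is:
Bags: B1 = {0, 2, 3, 4}  B2 = {0, 2, 4, 5}  B3 = {0, 1, 2, 5}
Tree: B1–B2, B2–B3
Each bag holds 4 vertices, so the decomposition has width 3, which upper-bounds the treewidth. For the lower bound, the 4 vertices {0, 1, 2, 5} are pairwise adjacent, and any tree decomposition puts a clique entirely inside one bag — forcing width ≥ 3. The upper and lower bounds meet at 3, so that is the treewidth.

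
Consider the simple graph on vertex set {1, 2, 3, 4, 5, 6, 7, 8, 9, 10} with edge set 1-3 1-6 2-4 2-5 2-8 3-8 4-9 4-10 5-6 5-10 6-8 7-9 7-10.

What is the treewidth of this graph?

A width-2 tree decomposition is:
Bags: B1 = {7, 9, 10}  B2 = {4, 9, 10}  B3 = {4, 5, 10}  B4 = {2, 4, 5}  B5 = {2, 5, 6}  B6 = {2, 6, 8}  B7 = {1, 6, 8}  B8 = {1, 3, 8}
Tree: B1–B2, B2–B3, B3–B4, B4–B5, B5–B6, B6–B7, B7–B8
The largest bag has 3 vertices, giving width 2; this decomposition certifies tw(G) ≤ 2. Since 7–9–4–10–7 is a cycle in G, G is not acyclic. Forests are exactly the graphs of treewidth ≤ 1, so tw(G) ≥ 2. Hence tw(G) = 2 exactly.

2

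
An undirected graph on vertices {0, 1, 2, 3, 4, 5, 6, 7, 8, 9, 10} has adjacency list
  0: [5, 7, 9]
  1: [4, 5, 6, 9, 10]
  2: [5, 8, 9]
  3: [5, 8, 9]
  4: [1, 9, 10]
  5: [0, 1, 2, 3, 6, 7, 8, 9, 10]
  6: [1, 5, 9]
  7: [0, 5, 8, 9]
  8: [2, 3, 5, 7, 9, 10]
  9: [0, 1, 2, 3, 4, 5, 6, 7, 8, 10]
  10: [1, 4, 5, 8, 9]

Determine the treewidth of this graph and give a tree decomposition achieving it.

Treewidth 3.
One optimal decomposition is:
Bags: B1 = {5, 7, 8, 9}  B2 = {5, 8, 9, 10}  B3 = {2, 5, 8, 9}  B4 = {3, 5, 8, 9}  B5 = {1, 5, 9, 10}  B6 = {0, 5, 7, 9}  B7 = {1, 4, 9, 10}  B8 = {1, 5, 6, 9}
Tree: B1–B2, B2–B3, B2–B4, B2–B5, B1–B6, B5–B7, B5–B8

Every bag has size at most 4, so the width is 4 − 1 = 3 and tw(G) ≤ 3. Conversely, {1, 4, 9, 10} is a clique of size 4, and the vertices of any clique must share a bag in every tree decomposition; so some bag has ≥ 4 vertices and tw(G) ≥ 3. Therefore the treewidth is 3.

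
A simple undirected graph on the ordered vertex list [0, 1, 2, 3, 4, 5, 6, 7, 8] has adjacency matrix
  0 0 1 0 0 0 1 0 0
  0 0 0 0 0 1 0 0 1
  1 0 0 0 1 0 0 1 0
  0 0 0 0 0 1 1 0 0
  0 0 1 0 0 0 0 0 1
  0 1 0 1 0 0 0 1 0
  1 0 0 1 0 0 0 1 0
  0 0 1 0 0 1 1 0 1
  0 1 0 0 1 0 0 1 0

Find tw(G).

A width-3 tree decomposition is:
Bags: B1 = {1, 4, 5, 8}  B2 = {4, 5, 7, 8}  B3 = {2, 4, 5, 7}  B4 = {2, 3, 5, 7}  B5 = {2, 3, 6, 7}  B6 = {0, 2, 3, 6}
Tree: B1–B2, B2–B3, B3–B4, B4–B5, B5–B6
Every bag has size at most 4, so the width is 4 − 1 = 3 and tw(G) ≤ 3. For the lower bound: the 4 vertex sets {1,4,8}, {5}, {7}, {0,2,3,6} are disjoint, each induces a connected subgraph, and every pair is joined by at least one edge of G. Contracting each set to a single vertex therefore yields K_{4} as a minor, and since treewidth is minor-monotone, tw(G) ≥ tw(K_{4}) = 3. The upper and lower bounds meet at 3, so that is the treewidth.

3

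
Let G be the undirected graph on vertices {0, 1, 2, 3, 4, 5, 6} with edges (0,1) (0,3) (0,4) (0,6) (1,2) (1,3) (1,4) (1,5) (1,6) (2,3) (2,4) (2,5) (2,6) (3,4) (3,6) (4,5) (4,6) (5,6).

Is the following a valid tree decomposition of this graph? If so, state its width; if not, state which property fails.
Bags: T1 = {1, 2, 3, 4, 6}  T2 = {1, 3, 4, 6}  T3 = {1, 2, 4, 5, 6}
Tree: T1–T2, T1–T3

A tree decomposition must satisfy three properties: every vertex lies in some bag; for every edge, both endpoints lie together in some bag; and for every vertex, the bags containing it form a connected subtree. Here vertex 0 appears in no bag, so the decomposition is invalid.

No — vertex 0 appears in no bag.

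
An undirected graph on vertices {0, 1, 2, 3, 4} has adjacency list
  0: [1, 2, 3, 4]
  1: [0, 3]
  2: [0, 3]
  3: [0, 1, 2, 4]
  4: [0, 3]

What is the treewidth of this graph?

2

A width-2 tree decomposition is:
Bags: B1 = {0, 2, 3}  B2 = {0, 3, 4}  B3 = {0, 1, 3}
Tree: B1–B2, B1–B3
Each bag holds 3 vertices, so the decomposition has width 2, which upper-bounds the treewidth. For the lower bound, the 3 vertices {0, 1, 3} are pairwise adjacent, and any tree decomposition puts a clique entirely inside one bag — forcing width ≥ 2. Hence tw(G) = 2 exactly.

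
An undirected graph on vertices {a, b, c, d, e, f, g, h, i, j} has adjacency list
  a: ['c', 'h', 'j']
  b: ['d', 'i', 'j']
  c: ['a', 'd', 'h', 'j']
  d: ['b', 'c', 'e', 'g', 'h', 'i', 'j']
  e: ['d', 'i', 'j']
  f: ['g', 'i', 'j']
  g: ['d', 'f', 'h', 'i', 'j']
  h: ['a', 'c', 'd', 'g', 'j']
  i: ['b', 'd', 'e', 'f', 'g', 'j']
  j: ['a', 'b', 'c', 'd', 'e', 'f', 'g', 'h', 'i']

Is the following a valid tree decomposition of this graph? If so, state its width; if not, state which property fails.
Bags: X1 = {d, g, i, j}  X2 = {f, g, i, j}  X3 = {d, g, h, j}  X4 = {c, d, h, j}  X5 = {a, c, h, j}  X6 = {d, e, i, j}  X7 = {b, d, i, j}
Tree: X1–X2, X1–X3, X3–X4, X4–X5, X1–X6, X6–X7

Yes; width 3.

Checking the three conditions: (i) the bags cover all of {a, b, c, d, e, f, g, h, i, j}; (ii) for each edge, some bag contains both endpoints; (iii) the bags containing any fixed vertex form a subtree. All hold, so the decomposition is valid with width 4 − 1 = 3.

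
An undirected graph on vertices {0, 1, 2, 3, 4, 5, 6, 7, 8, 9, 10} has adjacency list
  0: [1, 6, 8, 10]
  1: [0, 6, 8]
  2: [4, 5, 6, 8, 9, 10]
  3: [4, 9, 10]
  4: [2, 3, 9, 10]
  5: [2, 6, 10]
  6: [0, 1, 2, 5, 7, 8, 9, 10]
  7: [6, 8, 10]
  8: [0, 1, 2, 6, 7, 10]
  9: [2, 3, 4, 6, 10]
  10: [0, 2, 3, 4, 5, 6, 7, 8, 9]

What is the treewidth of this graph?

A width-3 tree decomposition is:
Bags: B1 = {2, 5, 6, 10}  B2 = {2, 6, 8, 10}  B3 = {2, 6, 9, 10}  B4 = {2, 4, 9, 10}  B5 = {6, 7, 8, 10}  B6 = {0, 6, 8, 10}  B7 = {3, 4, 9, 10}  B8 = {0, 1, 6, 8}
Tree: B1–B2, B2–B3, B3–B4, B2–B5, B2–B6, B4–B7, B6–B8
Every bag has size at most 4, so the width is 4 − 1 = 3 and tw(G) ≤ 3. Conversely, {0, 1, 6, 8} is a clique of size 4, and the vertices of any clique must share a bag in every tree decomposition; so some bag has ≥ 4 vertices and tw(G) ≥ 3. Combining the bounds, tw(G) = 3.

3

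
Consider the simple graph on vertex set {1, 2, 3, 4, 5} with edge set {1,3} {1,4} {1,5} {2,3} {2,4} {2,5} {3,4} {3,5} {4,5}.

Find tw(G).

3

A width-3 tree decomposition is:
Bags: B1 = {2, 3, 4, 5}  B2 = {1, 3, 4, 5}
Tree: B1–B2
The largest bag has 4 vertices, giving width 3; this decomposition certifies tw(G) ≤ 3. Conversely, {1, 3, 4, 5} is a clique of size 4, and the vertices of any clique must share a bag in every tree decomposition; so some bag has ≥ 4 vertices and tw(G) ≥ 3. Therefore the treewidth is 3.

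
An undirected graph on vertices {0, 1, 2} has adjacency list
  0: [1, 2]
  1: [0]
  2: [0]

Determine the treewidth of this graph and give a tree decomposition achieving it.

Each bag holds 2 vertices, so the decomposition has width 1, which upper-bounds the treewidth. G has an edge, so its treewidth is at least 1. Therefore the treewidth is 1.

Treewidth 1.
One such decomposition:
Bags: B1 = {0, 2}  B2 = {0, 1}
Tree: B1–B2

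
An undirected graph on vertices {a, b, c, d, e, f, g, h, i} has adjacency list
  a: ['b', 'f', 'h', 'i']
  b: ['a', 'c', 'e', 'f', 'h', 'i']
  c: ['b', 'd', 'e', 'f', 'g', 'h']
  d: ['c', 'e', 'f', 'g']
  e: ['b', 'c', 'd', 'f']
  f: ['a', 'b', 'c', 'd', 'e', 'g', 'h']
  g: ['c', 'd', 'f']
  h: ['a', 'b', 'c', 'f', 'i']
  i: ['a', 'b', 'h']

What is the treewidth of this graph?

A width-3 tree decomposition is:
Bags: B1 = {a, b, f, h}  B2 = {a, b, h, i}  B3 = {b, c, f, h}  B4 = {b, c, e, f}  B5 = {c, d, e, f}  B6 = {c, d, f, g}
Tree: B1–B2, B1–B3, B3–B4, B4–B5, B5–B6
The largest bag has 4 vertices, giving width 3; this decomposition certifies tw(G) ≤ 3. Conversely, {c, d, f, g} is a clique of size 4, and the vertices of any clique must share a bag in every tree decomposition; so some bag has ≥ 4 vertices and tw(G) ≥ 3. The upper and lower bounds meet at 3, so that is the treewidth.

3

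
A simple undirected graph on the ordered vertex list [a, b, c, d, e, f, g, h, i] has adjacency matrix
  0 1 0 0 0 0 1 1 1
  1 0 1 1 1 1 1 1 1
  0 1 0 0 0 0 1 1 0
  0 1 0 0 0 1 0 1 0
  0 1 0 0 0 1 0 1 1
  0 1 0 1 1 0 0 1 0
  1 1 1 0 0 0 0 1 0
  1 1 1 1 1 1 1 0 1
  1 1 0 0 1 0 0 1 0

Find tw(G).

3

A width-3 tree decomposition is:
Bags: B1 = {b, e, h, i}  B2 = {b, e, f, h}  B3 = {b, d, f, h}  B4 = {a, b, h, i}  B5 = {a, b, g, h}  B6 = {b, c, g, h}
Tree: B1–B2, B2–B3, B1–B4, B4–B5, B5–B6
Each bag holds 4 vertices, so the decomposition has width 3, which upper-bounds the treewidth. On the other hand G contains the 4-clique {b, d, f, h}. A clique must lie in a single bag of any decomposition, so no decomposition can have width below 3. Hence tw(G) = 3 exactly.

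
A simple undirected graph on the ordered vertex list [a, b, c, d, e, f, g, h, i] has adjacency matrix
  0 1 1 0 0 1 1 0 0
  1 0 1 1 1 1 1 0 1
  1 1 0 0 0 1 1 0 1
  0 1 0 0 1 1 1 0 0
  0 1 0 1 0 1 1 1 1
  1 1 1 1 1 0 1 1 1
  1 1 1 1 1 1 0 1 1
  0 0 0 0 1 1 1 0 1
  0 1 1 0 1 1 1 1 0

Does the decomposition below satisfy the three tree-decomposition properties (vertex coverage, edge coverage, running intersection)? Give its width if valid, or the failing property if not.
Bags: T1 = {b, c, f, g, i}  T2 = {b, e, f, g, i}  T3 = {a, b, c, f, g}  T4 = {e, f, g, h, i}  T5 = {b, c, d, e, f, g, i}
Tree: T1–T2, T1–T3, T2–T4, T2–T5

A tree decomposition must satisfy three properties: every vertex lies in some bag; for every edge, both endpoints lie together in some bag; and for every vertex, the bags containing it form a connected subtree. Here bags containing vertex c are not connected in the tree, so the decomposition is invalid.

No — bags containing vertex c are not connected in the tree.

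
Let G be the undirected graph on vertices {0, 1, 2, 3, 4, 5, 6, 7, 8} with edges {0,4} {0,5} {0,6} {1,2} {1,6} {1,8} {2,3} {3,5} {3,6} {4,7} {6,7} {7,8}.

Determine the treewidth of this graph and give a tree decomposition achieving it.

Treewidth 3.
One optimal decomposition is:
Bags: B1 = {1, 2, 3, 5}  B2 = {1, 3, 5, 6}  B3 = {0, 1, 5, 6}  B4 = {0, 1, 6, 8}  B5 = {0, 6, 7, 8}  B6 = {0, 4, 7, 8}
Tree: B1–B2, B2–B3, B3–B4, B4–B5, B5–B6

Each bag holds 4 vertices, so the decomposition has width 3, which upper-bounds the treewidth. For the lower bound: the 4 vertex sets {2,3,5}, {1}, {6}, {0,4,7,8} are disjoint, each induces a connected subgraph, and every pair is joined by at least one edge of G. Contracting each set to a single vertex therefore yields K_{4} as a minor, and since treewidth is minor-monotone, tw(G) ≥ tw(K_{4}) = 3. Therefore the treewidth is 3.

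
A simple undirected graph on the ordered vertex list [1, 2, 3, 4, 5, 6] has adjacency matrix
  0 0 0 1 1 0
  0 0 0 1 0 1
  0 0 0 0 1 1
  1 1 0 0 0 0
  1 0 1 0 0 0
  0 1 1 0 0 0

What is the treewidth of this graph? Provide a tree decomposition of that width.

Every bag has size at most 3, so the width is 3 − 1 = 2 and tw(G) ≤ 2. For the lower bound, G contains the cycle 6–2–4–1–5–3–6, so G is not a forest; only forests have treewidth ≤ 1, hence tw(G) ≥ 2. Hence tw(G) = 2 exactly.

Treewidth 2.
Bags: B1 = {2, 4, 6}  B2 = {1, 4, 6}  B3 = {1, 5, 6}  B4 = {3, 5, 6}
Tree: B1–B2, B2–B3, B3–B4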